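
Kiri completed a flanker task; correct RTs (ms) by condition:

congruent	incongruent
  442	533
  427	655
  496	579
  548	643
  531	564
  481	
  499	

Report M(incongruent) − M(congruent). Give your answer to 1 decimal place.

105.7 ms

M(congruent) = 3424/7 = 489.143
M(incongruent) = 2974/5 = 594.800
Difference = 594.800 − 489.143 = 105.657 ms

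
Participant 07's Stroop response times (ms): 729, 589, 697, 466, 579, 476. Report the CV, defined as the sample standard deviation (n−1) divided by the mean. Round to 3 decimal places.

0.185

n = 6, Σ = 3536, M = 589.3333
Σ(x−M)² = 59261.333; s = √(59261.333/5) = 108.8681
CV = 108.8681 / 589.3333 = 0.18473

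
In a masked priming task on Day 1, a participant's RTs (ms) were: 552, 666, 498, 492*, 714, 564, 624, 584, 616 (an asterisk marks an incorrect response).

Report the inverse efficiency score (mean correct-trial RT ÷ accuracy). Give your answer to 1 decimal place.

Correct trials (n=8): 552, 666, 498, 714, 564, 624, 584, 616
Mean correct RT = 4818/8 = 602.2500 ms
Proportion correct = 8/9
IES = 602.2500 / (8/9) = 677.531 ms

677.5 ms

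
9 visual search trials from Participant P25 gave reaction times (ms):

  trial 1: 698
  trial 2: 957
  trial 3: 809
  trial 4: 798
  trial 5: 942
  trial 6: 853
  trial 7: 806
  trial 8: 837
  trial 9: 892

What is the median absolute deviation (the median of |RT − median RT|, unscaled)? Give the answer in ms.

39 ms

Sorted: 698, 798, 806, 809, 837, 853, 892, 942, 957 → median = 837
|x − 837|: 139, 120, 28, 39, 105, 16, 31, 0, 55
Sorted deviations: 0, 16, 28, 31, 39, 55, 105, 120, 139 → MAD = 39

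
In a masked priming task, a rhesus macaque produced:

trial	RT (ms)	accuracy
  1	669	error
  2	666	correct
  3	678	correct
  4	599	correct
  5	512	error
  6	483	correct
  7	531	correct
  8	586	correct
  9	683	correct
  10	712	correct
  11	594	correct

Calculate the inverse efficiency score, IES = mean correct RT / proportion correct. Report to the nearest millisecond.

751 ms

Correct trials (n=9): 666, 678, 599, 483, 531, 586, 683, 712, 594
Mean correct RT = 5532/9 = 614.6667 ms
Proportion correct = 9/11
IES = 614.6667 / (9/11) = 751.259 ms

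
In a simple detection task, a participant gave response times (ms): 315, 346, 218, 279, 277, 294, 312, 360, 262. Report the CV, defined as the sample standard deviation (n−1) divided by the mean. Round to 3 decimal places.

n = 9, Σ = 2663, M = 295.8889
Σ(x−M)² = 15106.889; s = √(15106.889/8) = 43.4553
CV = 43.4553 / 295.8889 = 0.14686

0.147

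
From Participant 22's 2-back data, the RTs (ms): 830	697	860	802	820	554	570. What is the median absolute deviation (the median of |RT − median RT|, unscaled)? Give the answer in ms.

Sorted: 554, 570, 697, 802, 820, 830, 860 → median = 802
|x − 802|: 28, 105, 58, 0, 18, 248, 232
Sorted deviations: 0, 18, 28, 58, 105, 232, 248 → MAD = 58

58 ms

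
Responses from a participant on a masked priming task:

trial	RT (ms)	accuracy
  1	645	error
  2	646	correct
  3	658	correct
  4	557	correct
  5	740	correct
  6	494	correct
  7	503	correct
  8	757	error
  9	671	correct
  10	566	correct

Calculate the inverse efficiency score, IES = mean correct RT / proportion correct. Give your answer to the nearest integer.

Correct trials (n=8): 646, 658, 557, 740, 494, 503, 671, 566
Mean correct RT = 4835/8 = 604.3750 ms
Proportion correct = 8/10
IES = 604.3750 / (8/10) = 755.469 ms

755 ms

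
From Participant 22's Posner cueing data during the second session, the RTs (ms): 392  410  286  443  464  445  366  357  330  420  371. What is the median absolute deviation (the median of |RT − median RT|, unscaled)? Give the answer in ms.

Sorted: 286, 330, 357, 366, 371, 392, 410, 420, 443, 445, 464 → median = 392
|x − 392|: 0, 18, 106, 51, 72, 53, 26, 35, 62, 28, 21
Sorted deviations: 0, 18, 21, 26, 28, 35, 51, 53, 62, 72, 106 → MAD = 35

35 ms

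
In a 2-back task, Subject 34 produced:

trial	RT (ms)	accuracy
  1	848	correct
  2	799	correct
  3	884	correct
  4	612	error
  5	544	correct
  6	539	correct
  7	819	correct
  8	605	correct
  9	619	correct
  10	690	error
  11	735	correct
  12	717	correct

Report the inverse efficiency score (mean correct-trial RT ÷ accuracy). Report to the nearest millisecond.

Correct trials (n=10): 848, 799, 884, 544, 539, 819, 605, 619, 735, 717
Mean correct RT = 7109/10 = 710.9000 ms
Proportion correct = 10/12
IES = 710.9000 / (10/12) = 853.080 ms

853 ms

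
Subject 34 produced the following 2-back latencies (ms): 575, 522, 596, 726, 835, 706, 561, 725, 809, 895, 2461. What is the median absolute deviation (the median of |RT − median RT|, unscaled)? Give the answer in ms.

Sorted: 522, 561, 575, 596, 706, 725, 726, 809, 835, 895, 2461 → median = 725
|x − 725|: 150, 203, 129, 1, 110, 19, 164, 0, 84, 170, 1736
Sorted deviations: 0, 1, 19, 84, 110, 129, 150, 164, 170, 203, 1736 → MAD = 129

129 ms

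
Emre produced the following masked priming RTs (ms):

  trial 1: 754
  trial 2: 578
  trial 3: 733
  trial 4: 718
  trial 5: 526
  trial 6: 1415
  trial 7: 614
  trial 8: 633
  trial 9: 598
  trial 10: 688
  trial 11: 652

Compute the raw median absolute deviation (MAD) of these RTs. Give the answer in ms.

Sorted: 526, 578, 598, 614, 633, 652, 688, 718, 733, 754, 1415 → median = 652
|x − 652|: 102, 74, 81, 66, 126, 763, 38, 19, 54, 36, 0
Sorted deviations: 0, 19, 36, 38, 54, 66, 74, 81, 102, 126, 763 → MAD = 66

66 ms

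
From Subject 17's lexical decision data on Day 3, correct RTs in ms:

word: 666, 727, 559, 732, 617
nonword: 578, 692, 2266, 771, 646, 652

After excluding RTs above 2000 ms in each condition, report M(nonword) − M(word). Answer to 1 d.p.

7.6 ms

nonword: exclude 2266
M(word) = 3301/5 = 660.200
M(nonword) = 3339/5 = 667.800
Difference = 667.800 − 660.200 = 7.600 ms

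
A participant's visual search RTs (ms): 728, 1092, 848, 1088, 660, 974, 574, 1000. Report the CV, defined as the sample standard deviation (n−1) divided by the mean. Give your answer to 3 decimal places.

0.228

n = 8, Σ = 6964, M = 870.5000
Σ(x−M)² = 276886.000; s = √(276886.000/7) = 198.8847
CV = 198.8847 / 870.5000 = 0.22847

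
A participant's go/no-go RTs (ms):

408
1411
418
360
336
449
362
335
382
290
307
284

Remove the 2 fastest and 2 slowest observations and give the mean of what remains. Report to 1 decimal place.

363.5 ms

Sorted: 284, 290, 307, 335, 336, 360, 362, 382, 408, 418, 449, 1411
Drop lowest 2 (284, 290) and highest 2 (449, 1411)
Remaining (n=8): Σ = 2908, mean = 2908/8 = 363.500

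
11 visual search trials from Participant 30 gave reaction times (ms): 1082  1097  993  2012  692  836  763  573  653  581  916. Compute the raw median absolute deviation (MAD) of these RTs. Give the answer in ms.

183 ms

Sorted: 573, 581, 653, 692, 763, 836, 916, 993, 1082, 1097, 2012 → median = 836
|x − 836|: 246, 261, 157, 1176, 144, 0, 73, 263, 183, 255, 80
Sorted deviations: 0, 73, 80, 144, 157, 183, 246, 255, 261, 263, 1176 → MAD = 183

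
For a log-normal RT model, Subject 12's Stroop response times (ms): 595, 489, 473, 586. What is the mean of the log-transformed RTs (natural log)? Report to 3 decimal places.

ln(RT): 6.3886, 6.1924, 6.1591, 6.3733
Σ ln(RT) = 25.1133
Mean = 25.1133/4 = 6.27833

6.278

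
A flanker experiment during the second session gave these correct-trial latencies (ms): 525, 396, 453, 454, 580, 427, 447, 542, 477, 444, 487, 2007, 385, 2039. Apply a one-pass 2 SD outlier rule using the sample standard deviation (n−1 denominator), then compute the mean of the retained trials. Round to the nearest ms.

468 ms

n = 14, ΣRT = 9663, M = 690.214
Σ(x−M)² = 4182156.36; s = √(4182156.36/13) = 567.190
Cutoffs: 690.214 ± 2·567.190 → [-444.2, 1824.6]
Outside: 2007, 2039 → excluded.
Retained (n=12): Σ = 5617, mean = 5617/12 = 468.083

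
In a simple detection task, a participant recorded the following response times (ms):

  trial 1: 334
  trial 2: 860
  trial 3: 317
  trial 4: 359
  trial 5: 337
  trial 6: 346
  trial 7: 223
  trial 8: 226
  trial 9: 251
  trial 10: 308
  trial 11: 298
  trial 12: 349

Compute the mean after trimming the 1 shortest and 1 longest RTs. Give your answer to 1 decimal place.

Sorted: 223, 226, 251, 298, 308, 317, 334, 337, 346, 349, 359, 860
Drop lowest 1 (223) and highest 1 (860)
Remaining (n=10): Σ = 3125, mean = 3125/10 = 312.500

312.5 ms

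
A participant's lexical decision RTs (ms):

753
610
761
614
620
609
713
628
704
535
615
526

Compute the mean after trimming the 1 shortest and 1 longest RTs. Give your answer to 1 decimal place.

640.1 ms

Sorted: 526, 535, 609, 610, 614, 615, 620, 628, 704, 713, 753, 761
Drop lowest 1 (526) and highest 1 (761)
Remaining (n=10): Σ = 6401, mean = 6401/10 = 640.100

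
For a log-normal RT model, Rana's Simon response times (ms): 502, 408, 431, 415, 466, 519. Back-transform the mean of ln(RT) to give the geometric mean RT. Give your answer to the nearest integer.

455 ms

ln(RT): 6.2186, 6.0113, 6.0661, 6.0283, 6.1442, 6.2519
Mean ln(RT) = 36.7203/6 = 6.12006
Geometric mean = exp(6.12006) = 454.89 ms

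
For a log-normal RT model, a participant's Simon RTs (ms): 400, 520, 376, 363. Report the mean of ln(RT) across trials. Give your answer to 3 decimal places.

ln(RT): 5.9915, 6.2538, 5.9296, 5.8944
Σ ln(RT) = 24.0693
Mean = 24.0693/4 = 6.01732

6.017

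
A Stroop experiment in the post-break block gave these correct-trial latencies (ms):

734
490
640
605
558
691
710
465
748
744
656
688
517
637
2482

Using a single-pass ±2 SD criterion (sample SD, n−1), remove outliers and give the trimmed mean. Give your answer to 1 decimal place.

634.5 ms

n = 15, ΣRT = 11365, M = 757.667
Σ(x−M)² = 3302871.33; s = √(3302871.33/14) = 485.715
Cutoffs: 757.667 ± 2·485.715 → [-213.8, 1729.1]
Outside: 2482 → excluded.
Retained (n=14): Σ = 8883, mean = 8883/14 = 634.500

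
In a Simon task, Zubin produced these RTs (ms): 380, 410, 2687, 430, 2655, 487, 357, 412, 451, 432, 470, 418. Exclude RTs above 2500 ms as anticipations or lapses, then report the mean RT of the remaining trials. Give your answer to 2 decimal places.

424.70 ms

Excluded: 2655, 2687
Retained (n=10): Σ = 4247
Mean = 4247/10 = 424.7000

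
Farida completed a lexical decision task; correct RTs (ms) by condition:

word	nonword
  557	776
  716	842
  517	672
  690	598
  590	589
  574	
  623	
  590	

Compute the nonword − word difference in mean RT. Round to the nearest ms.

M(word) = 4857/8 = 607.125
M(nonword) = 3477/5 = 695.400
Difference = 695.400 − 607.125 = 88.275 ms

88 ms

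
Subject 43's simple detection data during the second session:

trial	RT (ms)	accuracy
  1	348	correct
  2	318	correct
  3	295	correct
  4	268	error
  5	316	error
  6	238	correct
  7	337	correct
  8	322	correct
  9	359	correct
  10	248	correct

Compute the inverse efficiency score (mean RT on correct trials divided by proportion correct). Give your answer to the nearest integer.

385 ms

Correct trials (n=8): 348, 318, 295, 238, 337, 322, 359, 248
Mean correct RT = 2465/8 = 308.1250 ms
Proportion correct = 8/10
IES = 308.1250 / (8/10) = 385.156 ms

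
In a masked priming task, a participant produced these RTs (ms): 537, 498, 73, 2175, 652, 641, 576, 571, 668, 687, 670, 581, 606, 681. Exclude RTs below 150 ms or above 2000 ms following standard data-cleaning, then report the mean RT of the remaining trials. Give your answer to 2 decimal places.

614.00 ms

Excluded: 73, 2175
Retained (n=12): Σ = 7368
Mean = 7368/12 = 614.0000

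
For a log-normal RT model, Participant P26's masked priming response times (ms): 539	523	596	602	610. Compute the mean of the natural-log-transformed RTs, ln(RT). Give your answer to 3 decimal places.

6.351

ln(RT): 6.2897, 6.2596, 6.3902, 6.4003, 6.4135
Σ ln(RT) = 31.7533
Mean = 31.7533/5 = 6.35065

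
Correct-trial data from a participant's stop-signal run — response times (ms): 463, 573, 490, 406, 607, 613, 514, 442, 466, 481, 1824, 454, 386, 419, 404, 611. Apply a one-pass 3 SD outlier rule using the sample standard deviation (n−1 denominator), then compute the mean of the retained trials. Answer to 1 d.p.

n = 16, ΣRT = 9153, M = 572.062
Σ(x−M)² = 1758026.94; s = √(1758026.94/15) = 342.347
Cutoffs: 572.062 ± 3·342.347 → [-455.0, 1599.1]
Outside: 1824 → excluded.
Retained (n=15): Σ = 7329, mean = 7329/15 = 488.600

488.6 ms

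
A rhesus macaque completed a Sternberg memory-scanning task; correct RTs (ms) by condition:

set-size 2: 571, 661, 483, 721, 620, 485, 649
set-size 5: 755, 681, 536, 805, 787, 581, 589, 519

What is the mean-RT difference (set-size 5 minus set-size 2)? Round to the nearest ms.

58 ms

M(set-size 2) = 4190/7 = 598.571
M(set-size 5) = 5253/8 = 656.625
Difference = 656.625 − 598.571 = 58.054 ms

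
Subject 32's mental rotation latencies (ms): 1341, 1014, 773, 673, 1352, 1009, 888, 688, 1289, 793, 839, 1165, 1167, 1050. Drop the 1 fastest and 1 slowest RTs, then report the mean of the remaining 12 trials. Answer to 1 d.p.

Sorted: 673, 688, 773, 793, 839, 888, 1009, 1014, 1050, 1165, 1167, 1289, 1341, 1352
Drop lowest 1 (673) and highest 1 (1352)
Remaining (n=12): Σ = 12016, mean = 12016/12 = 1001.333

1001.3 ms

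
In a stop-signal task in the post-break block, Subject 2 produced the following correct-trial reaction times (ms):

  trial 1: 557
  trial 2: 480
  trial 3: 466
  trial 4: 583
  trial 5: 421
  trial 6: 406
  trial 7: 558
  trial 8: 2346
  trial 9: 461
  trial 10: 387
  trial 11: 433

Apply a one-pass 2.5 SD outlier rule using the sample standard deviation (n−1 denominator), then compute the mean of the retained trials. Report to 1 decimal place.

n = 11, ΣRT = 7098, M = 645.273
Σ(x−M)² = 3224484.18; s = √(3224484.18/10) = 567.845
Cutoffs: 645.273 ± 2.5·567.845 → [-774.3, 2064.9]
Outside: 2346 → excluded.
Retained (n=10): Σ = 4752, mean = 4752/10 = 475.200

475.2 ms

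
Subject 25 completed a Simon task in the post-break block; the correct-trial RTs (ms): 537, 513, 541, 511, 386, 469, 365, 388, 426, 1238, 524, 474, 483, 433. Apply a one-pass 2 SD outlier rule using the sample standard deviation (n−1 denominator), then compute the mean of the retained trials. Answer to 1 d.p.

n = 14, ΣRT = 7288, M = 520.571
Σ(x−M)² = 598291.43; s = √(598291.43/13) = 214.528
Cutoffs: 520.571 ± 2·214.528 → [91.5, 949.6]
Outside: 1238 → excluded.
Retained (n=13): Σ = 6050, mean = 6050/13 = 465.385

465.4 ms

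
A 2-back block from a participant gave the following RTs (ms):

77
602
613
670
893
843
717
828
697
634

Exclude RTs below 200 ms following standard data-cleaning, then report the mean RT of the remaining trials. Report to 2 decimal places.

721.89 ms

Excluded: 77
Retained (n=9): Σ = 6497
Mean = 6497/9 = 721.8889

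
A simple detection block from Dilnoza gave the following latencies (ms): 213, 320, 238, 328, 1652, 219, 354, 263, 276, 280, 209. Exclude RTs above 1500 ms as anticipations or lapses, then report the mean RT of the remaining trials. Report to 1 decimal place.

270.0 ms

Excluded: 1652
Retained (n=10): Σ = 2700
Mean = 2700/10 = 270.0000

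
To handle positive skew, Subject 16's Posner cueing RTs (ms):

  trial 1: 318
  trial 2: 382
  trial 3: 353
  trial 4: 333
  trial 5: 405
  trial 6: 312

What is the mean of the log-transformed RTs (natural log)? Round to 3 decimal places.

ln(RT): 5.7621, 5.9454, 5.8665, 5.8081, 6.0039, 5.7430
Σ ln(RT) = 35.1290
Mean = 35.1290/6 = 5.85483

5.855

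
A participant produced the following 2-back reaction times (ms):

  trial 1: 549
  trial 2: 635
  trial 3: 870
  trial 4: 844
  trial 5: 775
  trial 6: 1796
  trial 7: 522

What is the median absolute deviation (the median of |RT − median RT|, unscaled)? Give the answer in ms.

Sorted: 522, 549, 635, 775, 844, 870, 1796 → median = 775
|x − 775|: 226, 140, 95, 69, 0, 1021, 253
Sorted deviations: 0, 69, 95, 140, 226, 253, 1021 → MAD = 140

140 ms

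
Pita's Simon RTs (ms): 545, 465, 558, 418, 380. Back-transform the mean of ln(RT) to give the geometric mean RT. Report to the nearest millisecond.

468 ms

ln(RT): 6.3008, 6.1420, 6.3244, 6.0355, 5.9402
Mean ln(RT) = 30.7428/5 = 6.14857
Geometric mean = exp(6.14857) = 468.05 ms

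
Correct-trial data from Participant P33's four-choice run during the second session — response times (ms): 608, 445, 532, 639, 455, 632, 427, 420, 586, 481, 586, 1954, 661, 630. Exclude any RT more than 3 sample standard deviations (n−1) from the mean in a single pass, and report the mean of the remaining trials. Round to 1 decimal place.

546.3 ms

n = 14, ΣRT = 9056, M = 646.857
Σ(x−M)² = 1936363.71; s = √(1936363.71/13) = 385.942
Cutoffs: 646.857 ± 3·385.942 → [-511.0, 1804.7]
Outside: 1954 → excluded.
Retained (n=13): Σ = 7102, mean = 7102/13 = 546.308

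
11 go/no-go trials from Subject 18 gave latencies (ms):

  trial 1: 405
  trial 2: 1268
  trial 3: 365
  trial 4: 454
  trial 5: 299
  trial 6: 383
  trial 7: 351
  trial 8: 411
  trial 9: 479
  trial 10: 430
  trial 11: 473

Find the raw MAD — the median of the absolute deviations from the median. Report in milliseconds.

46 ms

Sorted: 299, 351, 365, 383, 405, 411, 430, 454, 473, 479, 1268 → median = 411
|x − 411|: 6, 857, 46, 43, 112, 28, 60, 0, 68, 19, 62
Sorted deviations: 0, 6, 19, 28, 43, 46, 60, 62, 68, 112, 857 → MAD = 46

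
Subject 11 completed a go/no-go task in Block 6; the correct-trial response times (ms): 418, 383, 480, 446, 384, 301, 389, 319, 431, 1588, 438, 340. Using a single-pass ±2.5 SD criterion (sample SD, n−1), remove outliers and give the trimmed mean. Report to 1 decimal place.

393.5 ms

n = 12, ΣRT = 5917, M = 493.083
Σ(x−M)² = 1339242.92; s = √(1339242.92/11) = 348.926
Cutoffs: 493.083 ± 2.5·348.926 → [-379.2, 1365.4]
Outside: 1588 → excluded.
Retained (n=11): Σ = 4329, mean = 4329/11 = 393.545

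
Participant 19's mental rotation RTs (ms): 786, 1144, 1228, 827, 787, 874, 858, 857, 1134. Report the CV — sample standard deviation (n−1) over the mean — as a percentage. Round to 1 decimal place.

18.3%

n = 9, Σ = 8495, M = 943.8889
Σ(x−M)² = 239922.889; s = √(239922.889/8) = 173.1773
CV = 173.1773 / 943.8889 = 0.18347 = 18.347%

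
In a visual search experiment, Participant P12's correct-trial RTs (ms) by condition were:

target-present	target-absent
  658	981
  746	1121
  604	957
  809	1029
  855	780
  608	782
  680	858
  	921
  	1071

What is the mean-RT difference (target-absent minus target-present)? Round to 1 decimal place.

M(target-present) = 4960/7 = 708.571
M(target-absent) = 8500/9 = 944.444
Difference = 944.444 − 708.571 = 235.873 ms

235.9 ms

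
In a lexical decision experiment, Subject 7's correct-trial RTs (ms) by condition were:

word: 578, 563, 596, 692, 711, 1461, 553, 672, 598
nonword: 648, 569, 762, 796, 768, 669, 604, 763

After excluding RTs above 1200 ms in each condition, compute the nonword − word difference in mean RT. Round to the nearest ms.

word: exclude 1461
M(word) = 4963/8 = 620.375
M(nonword) = 5579/8 = 697.375
Difference = 697.375 − 620.375 = 77.000 ms

77 ms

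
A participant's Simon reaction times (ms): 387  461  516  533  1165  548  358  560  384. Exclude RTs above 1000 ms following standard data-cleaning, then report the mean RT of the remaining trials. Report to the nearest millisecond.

468 ms

Excluded: 1165
Retained (n=8): Σ = 3747
Mean = 3747/8 = 468.3750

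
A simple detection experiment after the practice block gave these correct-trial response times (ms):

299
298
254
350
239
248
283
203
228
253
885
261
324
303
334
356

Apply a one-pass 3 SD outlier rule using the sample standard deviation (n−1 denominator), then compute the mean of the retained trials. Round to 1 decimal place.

n = 16, ΣRT = 5118, M = 319.875
Σ(x−M)² = 370439.75; s = √(370439.75/15) = 157.150
Cutoffs: 319.875 ± 3·157.150 → [-151.6, 791.3]
Outside: 885 → excluded.
Retained (n=15): Σ = 4233, mean = 4233/15 = 282.200

282.2 ms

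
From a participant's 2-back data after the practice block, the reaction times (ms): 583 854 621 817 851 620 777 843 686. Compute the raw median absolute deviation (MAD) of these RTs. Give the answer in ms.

Sorted: 583, 620, 621, 686, 777, 817, 843, 851, 854 → median = 777
|x − 777|: 194, 77, 156, 40, 74, 157, 0, 66, 91
Sorted deviations: 0, 40, 66, 74, 77, 91, 156, 157, 194 → MAD = 77

77 ms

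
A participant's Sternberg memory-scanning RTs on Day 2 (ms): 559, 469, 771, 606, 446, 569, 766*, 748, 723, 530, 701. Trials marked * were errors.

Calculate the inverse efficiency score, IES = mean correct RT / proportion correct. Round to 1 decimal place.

Correct trials (n=10): 559, 469, 771, 606, 446, 569, 748, 723, 530, 701
Mean correct RT = 6122/10 = 612.2000 ms
Proportion correct = 10/11
IES = 612.2000 / (10/11) = 673.420 ms

673.4 ms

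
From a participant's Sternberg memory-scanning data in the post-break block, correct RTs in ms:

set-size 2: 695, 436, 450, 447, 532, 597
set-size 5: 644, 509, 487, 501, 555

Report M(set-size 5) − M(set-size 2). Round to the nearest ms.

M(set-size 2) = 3157/6 = 526.167
M(set-size 5) = 2696/5 = 539.200
Difference = 539.200 − 526.167 = 13.033 ms

13 ms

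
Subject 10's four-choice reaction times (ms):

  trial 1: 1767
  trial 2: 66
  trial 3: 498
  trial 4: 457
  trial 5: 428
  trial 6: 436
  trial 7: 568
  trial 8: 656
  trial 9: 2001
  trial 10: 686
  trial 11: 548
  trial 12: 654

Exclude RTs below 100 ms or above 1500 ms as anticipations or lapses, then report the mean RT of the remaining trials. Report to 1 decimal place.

Excluded: 66, 1767, 2001
Retained (n=9): Σ = 4931
Mean = 4931/9 = 547.8889

547.9 ms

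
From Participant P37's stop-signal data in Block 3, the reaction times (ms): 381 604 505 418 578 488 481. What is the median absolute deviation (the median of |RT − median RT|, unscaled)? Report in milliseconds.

70 ms

Sorted: 381, 418, 481, 488, 505, 578, 604 → median = 488
|x − 488|: 107, 116, 17, 70, 90, 0, 7
Sorted deviations: 0, 7, 17, 70, 90, 107, 116 → MAD = 70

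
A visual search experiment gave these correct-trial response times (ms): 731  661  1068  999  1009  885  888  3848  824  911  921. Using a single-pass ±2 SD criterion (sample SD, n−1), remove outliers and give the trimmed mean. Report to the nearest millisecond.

890 ms

n = 11, ΣRT = 12745, M = 1158.636
Σ(x−M)² = 8097178.55; s = √(8097178.55/10) = 899.843
Cutoffs: 1158.636 ± 2·899.843 → [-641.1, 2958.3]
Outside: 3848 → excluded.
Retained (n=10): Σ = 8897, mean = 8897/10 = 889.700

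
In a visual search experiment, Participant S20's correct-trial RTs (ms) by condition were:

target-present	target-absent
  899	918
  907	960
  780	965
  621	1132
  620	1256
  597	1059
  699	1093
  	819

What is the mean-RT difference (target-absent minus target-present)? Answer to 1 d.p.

M(target-present) = 5123/7 = 731.857
M(target-absent) = 8202/8 = 1025.250
Difference = 1025.250 − 731.857 = 293.393 ms

293.4 ms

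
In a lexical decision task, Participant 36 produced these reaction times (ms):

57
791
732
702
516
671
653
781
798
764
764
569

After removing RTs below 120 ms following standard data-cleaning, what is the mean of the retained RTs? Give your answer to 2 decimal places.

703.73 ms

Excluded: 57
Retained (n=11): Σ = 7741
Mean = 7741/11 = 703.7273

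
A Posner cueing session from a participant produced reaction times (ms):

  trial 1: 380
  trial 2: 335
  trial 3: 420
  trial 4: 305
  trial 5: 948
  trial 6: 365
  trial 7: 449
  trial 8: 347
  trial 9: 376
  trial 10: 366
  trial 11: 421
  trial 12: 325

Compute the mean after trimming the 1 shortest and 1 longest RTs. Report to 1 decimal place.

378.4 ms

Sorted: 305, 325, 335, 347, 365, 366, 376, 380, 420, 421, 449, 948
Drop lowest 1 (305) and highest 1 (948)
Remaining (n=10): Σ = 3784, mean = 3784/10 = 378.400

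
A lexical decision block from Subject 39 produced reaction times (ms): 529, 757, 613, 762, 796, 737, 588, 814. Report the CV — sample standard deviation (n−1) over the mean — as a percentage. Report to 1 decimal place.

15.3%

n = 8, Σ = 5596, M = 699.5000
Σ(x−M)² = 80026.000; s = √(80026.000/7) = 106.9219
CV = 106.9219 / 699.5000 = 0.15285 = 15.285%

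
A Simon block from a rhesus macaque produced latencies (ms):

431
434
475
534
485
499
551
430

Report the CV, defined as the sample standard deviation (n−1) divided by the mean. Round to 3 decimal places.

0.098

n = 8, Σ = 3839, M = 479.8750
Σ(x−M)² = 15384.875; s = √(15384.875/7) = 46.8811
CV = 46.8811 / 479.8750 = 0.09769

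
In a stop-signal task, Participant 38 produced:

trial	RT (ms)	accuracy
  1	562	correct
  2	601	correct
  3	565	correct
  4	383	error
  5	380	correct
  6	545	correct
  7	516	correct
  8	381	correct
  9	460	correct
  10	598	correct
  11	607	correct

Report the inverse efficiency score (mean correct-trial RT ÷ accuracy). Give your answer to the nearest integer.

574 ms

Correct trials (n=10): 562, 601, 565, 380, 545, 516, 381, 460, 598, 607
Mean correct RT = 5215/10 = 521.5000 ms
Proportion correct = 10/11
IES = 521.5000 / (10/11) = 573.650 ms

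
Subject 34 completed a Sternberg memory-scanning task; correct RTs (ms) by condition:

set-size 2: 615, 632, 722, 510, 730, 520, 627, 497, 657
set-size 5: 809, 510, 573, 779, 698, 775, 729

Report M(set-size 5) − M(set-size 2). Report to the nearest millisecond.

M(set-size 2) = 5510/9 = 612.222
M(set-size 5) = 4873/7 = 696.143
Difference = 696.143 − 612.222 = 83.921 ms

84 ms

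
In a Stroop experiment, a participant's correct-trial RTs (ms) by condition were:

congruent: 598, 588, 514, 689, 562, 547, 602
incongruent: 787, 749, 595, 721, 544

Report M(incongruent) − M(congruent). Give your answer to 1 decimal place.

93.5 ms

M(congruent) = 4100/7 = 585.714
M(incongruent) = 3396/5 = 679.200
Difference = 679.200 − 585.714 = 93.486 ms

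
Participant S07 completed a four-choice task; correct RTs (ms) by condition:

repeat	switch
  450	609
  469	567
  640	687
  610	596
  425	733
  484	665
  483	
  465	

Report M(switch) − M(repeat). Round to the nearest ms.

M(repeat) = 4026/8 = 503.250
M(switch) = 3857/6 = 642.833
Difference = 642.833 − 503.250 = 139.583 ms

140 ms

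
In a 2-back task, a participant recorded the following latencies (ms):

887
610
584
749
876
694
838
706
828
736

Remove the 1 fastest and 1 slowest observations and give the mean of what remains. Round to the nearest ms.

Sorted: 584, 610, 694, 706, 736, 749, 828, 838, 876, 887
Drop lowest 1 (584) and highest 1 (887)
Remaining (n=8): Σ = 6037, mean = 6037/8 = 754.625

755 ms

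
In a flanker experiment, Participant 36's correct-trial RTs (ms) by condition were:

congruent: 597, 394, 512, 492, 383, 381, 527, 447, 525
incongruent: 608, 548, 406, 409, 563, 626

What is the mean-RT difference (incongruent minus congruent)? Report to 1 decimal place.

53.6 ms

M(congruent) = 4258/9 = 473.111
M(incongruent) = 3160/6 = 526.667
Difference = 526.667 − 473.111 = 53.556 ms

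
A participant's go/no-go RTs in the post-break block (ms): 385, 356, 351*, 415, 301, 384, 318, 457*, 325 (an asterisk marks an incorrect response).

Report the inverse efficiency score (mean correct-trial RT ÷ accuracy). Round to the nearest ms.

Correct trials (n=7): 385, 356, 415, 301, 384, 318, 325
Mean correct RT = 2484/7 = 354.8571 ms
Proportion correct = 7/9
IES = 354.8571 / (7/9) = 456.245 ms

456 ms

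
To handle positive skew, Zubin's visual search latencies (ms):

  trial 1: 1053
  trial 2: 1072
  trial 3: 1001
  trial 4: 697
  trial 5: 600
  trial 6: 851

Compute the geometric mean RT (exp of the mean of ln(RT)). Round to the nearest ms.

859 ms

ln(RT): 6.9594, 6.9773, 6.9088, 6.5468, 6.3969, 6.7464
Mean ln(RT) = 40.5356/6 = 6.75593
Geometric mean = exp(6.75593) = 859.14 ms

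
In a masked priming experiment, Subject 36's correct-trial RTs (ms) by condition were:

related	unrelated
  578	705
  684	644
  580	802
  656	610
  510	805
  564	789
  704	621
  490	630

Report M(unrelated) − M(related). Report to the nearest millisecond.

M(related) = 4766/8 = 595.750
M(unrelated) = 5606/8 = 700.750
Difference = 700.750 − 595.750 = 105.000 ms

105 ms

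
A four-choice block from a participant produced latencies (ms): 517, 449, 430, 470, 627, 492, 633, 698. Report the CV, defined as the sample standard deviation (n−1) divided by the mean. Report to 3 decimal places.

n = 8, Σ = 4316, M = 539.5000
Σ(x−M)² = 69294.000; s = √(69294.000/7) = 99.4944
CV = 99.4944 / 539.5000 = 0.18442

0.184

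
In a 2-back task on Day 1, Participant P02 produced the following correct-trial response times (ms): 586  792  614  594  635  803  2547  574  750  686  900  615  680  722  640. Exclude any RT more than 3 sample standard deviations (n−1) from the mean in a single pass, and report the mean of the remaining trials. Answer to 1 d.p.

685.1 ms

n = 15, ΣRT = 12138, M = 809.200
Σ(x−M)² = 3357746.40; s = √(3357746.40/14) = 489.734
Cutoffs: 809.200 ± 3·489.734 → [-660.0, 2278.4]
Outside: 2547 → excluded.
Retained (n=14): Σ = 9591, mean = 9591/14 = 685.071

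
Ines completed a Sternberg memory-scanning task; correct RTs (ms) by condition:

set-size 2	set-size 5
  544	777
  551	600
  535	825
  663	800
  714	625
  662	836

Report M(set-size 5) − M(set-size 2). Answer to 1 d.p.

132.3 ms

M(set-size 2) = 3669/6 = 611.500
M(set-size 5) = 4463/6 = 743.833
Difference = 743.833 − 611.500 = 132.333 ms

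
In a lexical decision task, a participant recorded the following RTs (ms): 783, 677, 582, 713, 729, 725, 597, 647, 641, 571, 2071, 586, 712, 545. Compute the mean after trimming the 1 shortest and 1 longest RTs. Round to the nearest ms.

Sorted: 545, 571, 582, 586, 597, 641, 647, 677, 712, 713, 725, 729, 783, 2071
Drop lowest 1 (545) and highest 1 (2071)
Remaining (n=12): Σ = 7963, mean = 7963/12 = 663.583

664 ms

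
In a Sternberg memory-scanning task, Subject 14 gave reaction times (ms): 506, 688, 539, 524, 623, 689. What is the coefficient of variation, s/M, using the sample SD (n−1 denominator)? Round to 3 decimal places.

0.139

n = 6, Σ = 3569, M = 594.8333
Σ(x−M)² = 34366.833; s = √(34366.833/5) = 82.9058
CV = 82.9058 / 594.8333 = 0.13938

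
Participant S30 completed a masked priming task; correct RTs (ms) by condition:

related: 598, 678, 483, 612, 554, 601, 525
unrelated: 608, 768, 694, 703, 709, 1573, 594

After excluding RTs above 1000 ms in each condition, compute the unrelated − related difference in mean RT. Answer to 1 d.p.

unrelated: exclude 1573
M(related) = 4051/7 = 578.714
M(unrelated) = 4076/6 = 679.333
Difference = 679.333 − 578.714 = 100.619 ms

100.6 ms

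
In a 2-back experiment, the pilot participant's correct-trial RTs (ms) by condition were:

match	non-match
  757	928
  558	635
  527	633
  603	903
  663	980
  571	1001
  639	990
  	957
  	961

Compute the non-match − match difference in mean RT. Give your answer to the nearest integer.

271 ms

M(match) = 4318/7 = 616.857
M(non-match) = 7988/9 = 887.556
Difference = 887.556 − 616.857 = 270.698 ms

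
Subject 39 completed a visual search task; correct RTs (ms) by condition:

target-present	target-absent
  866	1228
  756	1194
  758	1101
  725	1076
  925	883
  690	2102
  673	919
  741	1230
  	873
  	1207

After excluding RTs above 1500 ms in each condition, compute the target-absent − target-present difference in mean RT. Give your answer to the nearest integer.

target-absent: exclude 2102
M(target-present) = 6134/8 = 766.750
M(target-absent) = 9711/9 = 1079.000
Difference = 1079.000 − 766.750 = 312.250 ms

312 ms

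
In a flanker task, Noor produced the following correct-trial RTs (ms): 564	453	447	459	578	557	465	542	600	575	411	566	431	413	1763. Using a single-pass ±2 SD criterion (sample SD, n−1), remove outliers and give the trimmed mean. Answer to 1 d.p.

504.4 ms

n = 15, ΣRT = 8824, M = 588.267
Σ(x−M)² = 1541652.93; s = √(1541652.93/14) = 331.840
Cutoffs: 588.267 ± 2·331.840 → [-75.4, 1251.9]
Outside: 1763 → excluded.
Retained (n=14): Σ = 7061, mean = 7061/14 = 504.357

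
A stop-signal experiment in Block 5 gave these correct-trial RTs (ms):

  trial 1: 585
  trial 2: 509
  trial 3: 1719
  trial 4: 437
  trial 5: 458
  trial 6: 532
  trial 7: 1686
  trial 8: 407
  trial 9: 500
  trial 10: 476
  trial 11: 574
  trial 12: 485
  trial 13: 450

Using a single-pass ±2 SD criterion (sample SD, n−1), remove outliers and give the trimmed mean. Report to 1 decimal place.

n = 13, ΣRT = 8818, M = 678.308
Σ(x−M)² = 2510728.77; s = √(2510728.77/12) = 457.414
Cutoffs: 678.308 ± 2·457.414 → [-236.5, 1593.1]
Outside: 1686, 1719 → excluded.
Retained (n=11): Σ = 5413, mean = 5413/11 = 492.091

492.1 ms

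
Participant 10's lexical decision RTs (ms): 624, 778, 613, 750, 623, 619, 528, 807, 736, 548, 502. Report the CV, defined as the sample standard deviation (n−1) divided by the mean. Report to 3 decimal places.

0.161

n = 11, Σ = 7128, M = 648.0000
Σ(x−M)² = 109312.000; s = √(109312.000/10) = 104.5524
CV = 104.5524 / 648.0000 = 0.16135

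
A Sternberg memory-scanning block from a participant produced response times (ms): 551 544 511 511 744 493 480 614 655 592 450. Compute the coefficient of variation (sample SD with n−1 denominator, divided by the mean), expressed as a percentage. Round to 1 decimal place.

15.5%

n = 11, Σ = 6145, M = 558.6364
Σ(x−M)² = 74928.545; s = √(74928.545/10) = 86.5613
CV = 86.5613 / 558.6364 = 0.15495 = 15.495%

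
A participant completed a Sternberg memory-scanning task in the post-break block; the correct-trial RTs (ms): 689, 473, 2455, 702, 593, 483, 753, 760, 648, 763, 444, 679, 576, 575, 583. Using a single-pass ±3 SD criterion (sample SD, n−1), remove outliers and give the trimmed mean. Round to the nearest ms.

n = 15, ΣRT = 11176, M = 745.067
Σ(x−M)² = 3283500.93; s = √(3283500.93/14) = 484.289
Cutoffs: 745.067 ± 3·484.289 → [-707.8, 2197.9]
Outside: 2455 → excluded.
Retained (n=14): Σ = 8721, mean = 8721/14 = 622.929

623 ms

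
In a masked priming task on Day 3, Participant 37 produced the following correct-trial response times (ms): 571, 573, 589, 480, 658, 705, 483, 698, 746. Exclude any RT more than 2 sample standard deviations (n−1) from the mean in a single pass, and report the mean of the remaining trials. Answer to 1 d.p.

611.4 ms

n = 9, ΣRT = 5503, M = 611.444
Σ(x−M)² = 73910.22; s = √(73910.22/8) = 96.119
Cutoffs: 611.444 ± 2·96.119 → [419.2, 803.7]
No RTs fall outside the cutoffs; all 9 retained. Mean = 5503/9 = 611.444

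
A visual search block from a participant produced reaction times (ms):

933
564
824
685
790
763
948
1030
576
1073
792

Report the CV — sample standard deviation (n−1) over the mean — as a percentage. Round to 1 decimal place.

20.7%

n = 11, Σ = 8978, M = 816.1818
Σ(x−M)² = 285347.636; s = √(285347.636/10) = 168.9224
CV = 168.9224 / 816.1818 = 0.20697 = 20.697%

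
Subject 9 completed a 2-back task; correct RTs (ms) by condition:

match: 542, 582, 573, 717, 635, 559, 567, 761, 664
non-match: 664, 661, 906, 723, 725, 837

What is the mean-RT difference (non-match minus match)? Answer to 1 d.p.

130.4 ms

M(match) = 5600/9 = 622.222
M(non-match) = 4516/6 = 752.667
Difference = 752.667 − 622.222 = 130.444 ms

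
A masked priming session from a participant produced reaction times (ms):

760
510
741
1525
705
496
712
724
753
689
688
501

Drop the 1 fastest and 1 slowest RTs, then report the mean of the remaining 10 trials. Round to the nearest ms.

678 ms

Sorted: 496, 501, 510, 688, 689, 705, 712, 724, 741, 753, 760, 1525
Drop lowest 1 (496) and highest 1 (1525)
Remaining (n=10): Σ = 6783, mean = 6783/10 = 678.300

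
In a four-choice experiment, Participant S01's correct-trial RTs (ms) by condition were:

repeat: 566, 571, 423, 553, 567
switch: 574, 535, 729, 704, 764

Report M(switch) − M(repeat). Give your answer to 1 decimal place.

M(repeat) = 2680/5 = 536.000
M(switch) = 3306/5 = 661.200
Difference = 661.200 − 536.000 = 125.200 ms

125.2 ms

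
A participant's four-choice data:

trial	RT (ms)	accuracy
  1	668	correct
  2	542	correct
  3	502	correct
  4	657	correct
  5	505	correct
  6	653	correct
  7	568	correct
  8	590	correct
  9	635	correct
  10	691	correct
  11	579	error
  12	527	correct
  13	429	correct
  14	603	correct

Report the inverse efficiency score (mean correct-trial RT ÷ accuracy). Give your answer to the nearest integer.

Correct trials (n=13): 668, 542, 502, 657, 505, 653, 568, 590, 635, 691, 527, 429, 603
Mean correct RT = 7570/13 = 582.3077 ms
Proportion correct = 13/14
IES = 582.3077 / (13/14) = 627.101 ms

627 ms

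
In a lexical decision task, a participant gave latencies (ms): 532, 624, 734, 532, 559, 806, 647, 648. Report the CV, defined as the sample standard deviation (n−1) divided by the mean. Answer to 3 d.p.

0.153

n = 8, Σ = 5082, M = 635.2500
Σ(x−M)² = 66469.500; s = √(66469.500/7) = 97.4456
CV = 97.4456 / 635.2500 = 0.15340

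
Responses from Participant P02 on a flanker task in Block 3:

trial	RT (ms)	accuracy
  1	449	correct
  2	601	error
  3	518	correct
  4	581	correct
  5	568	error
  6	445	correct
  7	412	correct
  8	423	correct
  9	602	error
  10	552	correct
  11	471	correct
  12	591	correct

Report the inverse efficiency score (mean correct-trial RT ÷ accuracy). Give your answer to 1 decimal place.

Correct trials (n=9): 449, 518, 581, 445, 412, 423, 552, 471, 591
Mean correct RT = 4442/9 = 493.5556 ms
Proportion correct = 9/12
IES = 493.5556 / (9/12) = 658.074 ms

658.1 ms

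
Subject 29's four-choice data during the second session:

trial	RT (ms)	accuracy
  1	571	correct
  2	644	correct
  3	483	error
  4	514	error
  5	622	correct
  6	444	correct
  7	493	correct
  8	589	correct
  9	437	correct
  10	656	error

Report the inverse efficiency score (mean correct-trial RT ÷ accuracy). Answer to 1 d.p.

Correct trials (n=7): 571, 644, 622, 444, 493, 589, 437
Mean correct RT = 3800/7 = 542.8571 ms
Proportion correct = 7/10
IES = 542.8571 / (7/10) = 775.510 ms

775.5 ms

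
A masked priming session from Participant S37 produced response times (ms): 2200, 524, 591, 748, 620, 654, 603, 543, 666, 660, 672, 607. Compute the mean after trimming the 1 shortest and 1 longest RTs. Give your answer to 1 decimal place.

Sorted: 524, 543, 591, 603, 607, 620, 654, 660, 666, 672, 748, 2200
Drop lowest 1 (524) and highest 1 (2200)
Remaining (n=10): Σ = 6364, mean = 6364/10 = 636.400

636.4 ms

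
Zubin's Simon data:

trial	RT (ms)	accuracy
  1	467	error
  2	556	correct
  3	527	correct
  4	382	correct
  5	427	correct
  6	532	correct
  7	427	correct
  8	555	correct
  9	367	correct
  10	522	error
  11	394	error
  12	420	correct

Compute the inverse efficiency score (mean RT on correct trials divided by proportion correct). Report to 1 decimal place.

621.2 ms

Correct trials (n=9): 556, 527, 382, 427, 532, 427, 555, 367, 420
Mean correct RT = 4193/9 = 465.8889 ms
Proportion correct = 9/12
IES = 465.8889 / (9/12) = 621.185 ms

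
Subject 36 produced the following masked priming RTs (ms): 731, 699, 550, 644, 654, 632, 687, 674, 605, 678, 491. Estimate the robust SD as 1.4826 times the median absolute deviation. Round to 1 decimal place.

Sorted: 491, 550, 605, 632, 644, 654, 674, 678, 687, 699, 731 → median = 654
|x − 654| sorted: 0, 10, 20, 22, 24, 33, 45, 49, 77, 104, 163 → MAD = 33
Robust SD ≈ 1.4826 × 33 = 48.926

48.9 ms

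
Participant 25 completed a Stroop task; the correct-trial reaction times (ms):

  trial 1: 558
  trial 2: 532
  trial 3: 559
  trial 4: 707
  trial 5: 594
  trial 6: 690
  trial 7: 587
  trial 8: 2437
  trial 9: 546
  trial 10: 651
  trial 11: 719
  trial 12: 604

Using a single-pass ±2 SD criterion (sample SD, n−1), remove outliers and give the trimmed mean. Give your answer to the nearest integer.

n = 12, ΣRT = 9184, M = 765.333
Σ(x−M)² = 3094064.67; s = √(3094064.67/11) = 530.357
Cutoffs: 765.333 ± 2·530.357 → [-295.4, 1826.0]
Outside: 2437 → excluded.
Retained (n=11): Σ = 6747, mean = 6747/11 = 613.364

613 ms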